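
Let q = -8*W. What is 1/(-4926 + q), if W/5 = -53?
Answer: -1/2806 ≈ -0.00035638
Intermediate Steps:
W = -265 (W = 5*(-53) = -265)
q = 2120 (q = -8*(-265) = 2120)
1/(-4926 + q) = 1/(-4926 + 2120) = 1/(-2806) = -1/2806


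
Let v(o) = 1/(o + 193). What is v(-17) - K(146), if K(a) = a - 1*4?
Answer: -24991/176 ≈ -141.99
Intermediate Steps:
v(o) = 1/(193 + o)
K(a) = -4 + a (K(a) = a - 4 = -4 + a)
v(-17) - K(146) = 1/(193 - 17) - (-4 + 146) = 1/176 - 1*142 = 1/176 - 142 = -24991/176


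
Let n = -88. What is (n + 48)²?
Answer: 1600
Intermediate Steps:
(n + 48)² = (-88 + 48)² = (-40)² = 1600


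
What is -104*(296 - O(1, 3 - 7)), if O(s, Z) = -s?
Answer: -30888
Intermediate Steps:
-104*(296 - O(1, 3 - 7)) = -104*(296 - (-1)) = -104*(296 - 1*(-1)) = -104*(296 + 1) = -104*297 = -30888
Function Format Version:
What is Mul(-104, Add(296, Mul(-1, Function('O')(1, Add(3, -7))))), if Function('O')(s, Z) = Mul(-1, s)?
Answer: -30888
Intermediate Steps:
Mul(-104, Add(296, Mul(-1, Function('O')(1, Add(3, -7))))) = Mul(-104, Add(296, Mul(-1, Mul(-1, 1)))) = Mul(-104, Add(296, Mul(-1, -1))) = Mul(-104, Add(296, 1)) = Mul(-104, 297) = -30888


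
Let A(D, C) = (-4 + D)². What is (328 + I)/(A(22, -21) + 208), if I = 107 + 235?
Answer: 335/266 ≈ 1.2594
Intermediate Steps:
I = 342
(328 + I)/(A(22, -21) + 208) = (328 + 342)/((-4 + 22)² + 208) = 670/(18² + 208) = 670/(324 + 208) = 670/532 = 670*(1/532) = 335/266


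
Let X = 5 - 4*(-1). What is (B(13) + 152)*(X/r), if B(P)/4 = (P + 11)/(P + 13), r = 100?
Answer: 4554/325 ≈ 14.012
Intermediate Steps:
B(P) = 4*(11 + P)/(13 + P) (B(P) = 4*((P + 11)/(P + 13)) = 4*((11 + P)/(13 + P)) = 4*(11 + P)/(13 + P))
X = 9 (X = 5 + 4 = 9)
(B(13) + 152)*(X/r) = (4*(11 + 13)/(13 + 13) + 152)*(9/100) = (4*24/26 + 152)*(9*(1/100)) = (4*(1/26)*24 + 152)*(9/100) = (48/13 + 152)*(9/100) = (2024/13)*(9/100) = 4554/325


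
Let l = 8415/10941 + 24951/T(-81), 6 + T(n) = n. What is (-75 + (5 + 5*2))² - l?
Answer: 410997554/105763 ≈ 3886.0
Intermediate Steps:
T(n) = -6 + n
l = -30250754/105763 (l = 8415/10941 + 24951/(-6 - 81) = 8415*(1/10941) + 24951/(-87) = 2805/3647 + 24951*(-1/87) = 2805/3647 - 8317/29 = -30250754/105763 ≈ -286.02)
(-75 + (5 + 5*2))² - l = (-75 + (5 + 5*2))² - 1*(-30250754/105763) = (-75 + (5 + 10))² + 30250754/105763 = (-75 + 15)² + 30250754/105763 = (-60)² + 30250754/105763 = 3600 + 30250754/105763 = 410997554/105763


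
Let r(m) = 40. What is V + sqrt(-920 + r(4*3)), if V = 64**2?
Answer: 4096 + 4*I*sqrt(55) ≈ 4096.0 + 29.665*I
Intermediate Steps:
V = 4096
V + sqrt(-920 + r(4*3)) = 4096 + sqrt(-920 + 40) = 4096 + sqrt(-880) = 4096 + 4*I*sqrt(55)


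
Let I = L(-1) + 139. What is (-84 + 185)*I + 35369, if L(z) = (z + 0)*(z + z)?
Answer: 49610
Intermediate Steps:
L(z) = 2*z² (L(z) = z*(2*z) = 2*z²)
I = 141 (I = 2*(-1)² + 139 = 2*1 + 139 = 2 + 139 = 141)
(-84 + 185)*I + 35369 = (-84 + 185)*141 + 35369 = 101*141 + 35369 = 14241 + 35369 = 49610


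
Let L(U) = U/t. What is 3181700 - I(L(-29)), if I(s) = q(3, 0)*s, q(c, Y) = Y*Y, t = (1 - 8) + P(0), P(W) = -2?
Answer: 3181700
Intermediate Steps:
t = -9 (t = (1 - 8) - 2 = -7 - 2 = -9)
q(c, Y) = Y²
L(U) = -U/9 (L(U) = U/(-9) = U*(-⅑) = -U/9)
I(s) = 0 (I(s) = 0²*s = 0*s = 0)
3181700 - I(L(-29)) = 3181700 - 1*0 = 3181700 + 0 = 3181700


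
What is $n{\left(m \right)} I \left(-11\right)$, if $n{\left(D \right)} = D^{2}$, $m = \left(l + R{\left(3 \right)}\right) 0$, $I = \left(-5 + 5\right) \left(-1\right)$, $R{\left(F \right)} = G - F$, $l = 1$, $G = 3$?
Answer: $0$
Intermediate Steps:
$R{\left(F \right)} = 3 - F$
$I = 0$ ($I = 0 \left(-1\right) = 0$)
$m = 0$ ($m = \left(1 + \left(3 - 3\right)\right) 0 = \left(1 + 0\right) 0 = 1 \cdot 0 = 0$)
$n{\left(m \right)} I \left(-11\right) = 0^{2} \cdot 0 \left(-11\right) = 0 \cdot 0 \left(-11\right) = 0 \left(-11\right) = 0$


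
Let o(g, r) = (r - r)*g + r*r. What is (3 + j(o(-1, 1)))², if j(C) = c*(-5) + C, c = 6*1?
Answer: 676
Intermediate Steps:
c = 6
o(g, r) = r² (o(g, r) = 0*g + r² = 0 + r² = r²)
j(C) = -30 + C (j(C) = 6*(-5) + C = -30 + C)
(3 + j(o(-1, 1)))² = (3 + (-30 + 1²))² = (3 + (-30 + 1))² = (3 - 29)² = (-26)² = 676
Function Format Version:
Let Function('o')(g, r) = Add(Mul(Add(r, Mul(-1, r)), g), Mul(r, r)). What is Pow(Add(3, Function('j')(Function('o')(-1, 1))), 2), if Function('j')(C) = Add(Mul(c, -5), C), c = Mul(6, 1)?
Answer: 676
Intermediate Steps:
c = 6
Function('o')(g, r) = Pow(r, 2) (Function('o')(g, r) = Add(Mul(0, g), Pow(r, 2)) = Add(0, Pow(r, 2)) = Pow(r, 2))
Function('j')(C) = Add(-30, C) (Function('j')(C) = Add(Mul(6, -5), C) = Add(-30, C))
Pow(Add(3, Function('j')(Function('o')(-1, 1))), 2) = Pow(Add(3, Add(-30, Pow(1, 2))), 2) = Pow(Add(3, Add(-30, 1)), 2) = Pow(Add(3, -29), 2) = Pow(-26, 2) = 676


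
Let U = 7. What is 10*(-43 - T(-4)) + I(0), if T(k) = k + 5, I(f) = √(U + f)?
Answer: -440 + √7 ≈ -437.35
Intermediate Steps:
I(f) = √(7 + f)
T(k) = 5 + k
10*(-43 - T(-4)) + I(0) = 10*(-43 - (5 - 4)) + √(7 + 0) = 10*(-43 - 1*1) + √7 = 10*(-43 - 1) + √7 = 10*(-44) + √7 = -440 + √7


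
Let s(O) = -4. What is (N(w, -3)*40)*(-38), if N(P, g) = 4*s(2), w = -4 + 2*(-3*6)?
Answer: 24320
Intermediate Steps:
w = -40 (w = -4 + 2*(-18) = -4 - 36 = -40)
N(P, g) = -16 (N(P, g) = 4*(-4) = -16)
(N(w, -3)*40)*(-38) = -16*40*(-38) = -640*(-38) = 24320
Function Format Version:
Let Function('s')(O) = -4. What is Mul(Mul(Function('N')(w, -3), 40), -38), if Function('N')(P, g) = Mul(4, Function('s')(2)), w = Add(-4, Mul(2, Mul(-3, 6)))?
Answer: 24320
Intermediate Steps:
w = -40 (w = Add(-4, Mul(2, -18)) = Add(-4, -36) = -40)
Function('N')(P, g) = -16 (Function('N')(P, g) = Mul(4, -4) = -16)
Mul(Mul(Function('N')(w, -3), 40), -38) = Mul(Mul(-16, 40), -38) = Mul(-640, -38) = 24320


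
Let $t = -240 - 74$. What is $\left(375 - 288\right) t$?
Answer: $-27318$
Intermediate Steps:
$t = -314$
$\left(375 - 288\right) t = \left(375 - 288\right) \left(-314\right) = 87 \left(-314\right) = -27318$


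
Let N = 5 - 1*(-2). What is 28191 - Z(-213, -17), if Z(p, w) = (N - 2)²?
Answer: 28166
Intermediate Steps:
N = 7 (N = 5 + 2 = 7)
Z(p, w) = 25 (Z(p, w) = (7 - 2)² = 5² = 25)
28191 - Z(-213, -17) = 28191 - 1*25 = 28191 - 25 = 28166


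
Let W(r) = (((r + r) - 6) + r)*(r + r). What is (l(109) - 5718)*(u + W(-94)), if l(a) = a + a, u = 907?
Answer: -302780500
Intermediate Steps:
l(a) = 2*a
W(r) = 2*r*(-6 + 3*r) (W(r) = ((2*r - 6) + r)*(2*r) = ((-6 + 2*r) + r)*(2*r) = (-6 + 3*r)*(2*r) = 2*r*(-6 + 3*r))
(l(109) - 5718)*(u + W(-94)) = (2*109 - 5718)*(907 + 6*(-94)*(-2 - 94)) = (218 - 5718)*(907 + 6*(-94)*(-96)) = -5500*(907 + 54144) = -5500*55051 = -302780500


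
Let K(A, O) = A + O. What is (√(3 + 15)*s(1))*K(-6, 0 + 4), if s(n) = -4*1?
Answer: 24*√2 ≈ 33.941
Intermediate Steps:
s(n) = -4
(√(3 + 15)*s(1))*K(-6, 0 + 4) = (√(3 + 15)*(-4))*(-6 + (0 + 4)) = (√18*(-4))*(-6 + 4) = ((3*√2)*(-4))*(-2) = -12*√2*(-2) = 24*√2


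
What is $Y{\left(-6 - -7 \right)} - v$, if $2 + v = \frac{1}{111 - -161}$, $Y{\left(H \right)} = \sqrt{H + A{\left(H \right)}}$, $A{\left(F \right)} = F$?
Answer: $\frac{543}{272} + \sqrt{2} \approx 3.4105$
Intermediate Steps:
$Y{\left(H \right)} = \sqrt{2} \sqrt{H}$ ($Y{\left(H \right)} = \sqrt{H + H} = \sqrt{2 H} = \sqrt{2} \sqrt{H}$)
$v = - \frac{543}{272}$ ($v = -2 + \frac{1}{111 - -161} = -2 + \frac{1}{111 + 161} = -2 + \frac{1}{272} = - \frac{543}{272} \approx -1.9963$)
$Y{\left(-6 - -7 \right)} - v = \sqrt{2} \sqrt{-6 - -7} - - \frac{543}{272} = \sqrt{2} \sqrt{-6 + 7} + \frac{543}{272} = \sqrt{2} \sqrt{1} + \frac{543}{272} = \sqrt{2} \cdot 1 + \frac{543}{272} = \sqrt{2} + \frac{543}{272} = \frac{543}{272} + \sqrt{2}$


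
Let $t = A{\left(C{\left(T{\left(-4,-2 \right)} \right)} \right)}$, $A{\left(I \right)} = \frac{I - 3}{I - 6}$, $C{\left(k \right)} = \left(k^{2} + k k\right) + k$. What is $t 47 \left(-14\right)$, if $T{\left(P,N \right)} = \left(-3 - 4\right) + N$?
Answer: $- \frac{4700}{7} \approx -671.43$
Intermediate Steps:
$T{\left(P,N \right)} = -7 + N$
$C{\left(k \right)} = k + 2 k^{2}$ ($C{\left(k \right)} = \left(k^{2} + k^{2}\right) + k = 2 k^{2} + k = k + 2 k^{2}$)
$A{\left(I \right)} = \frac{-3 + I}{-6 + I}$
$t = \frac{50}{49}$ ($t = \frac{-3 + \left(-7 - 2\right) \left(1 + 2 \left(-7 - 2\right)\right)}{-6 + \left(-7 - 2\right) \left(1 + 2 \left(-7 - 2\right)\right)} = \frac{-3 - 9 \left(1 + 2 \left(-9\right)\right)}{-6 - 9 \left(1 + 2 \left(-9\right)\right)} = \frac{-3 - 9 \left(1 - 18\right)}{-6 - 9 \left(1 - 18\right)} = \frac{-3 - -153}{-6 - -153} = \frac{-3 + 153}{-6 + 153} = \frac{1}{147} \cdot 150 = \frac{50}{49} \approx 1.0204$)
$t 47 \left(-14\right) = \frac{50}{49} \cdot 47 \left(-14\right) = \frac{2350}{49} \left(-14\right) = - \frac{4700}{7}$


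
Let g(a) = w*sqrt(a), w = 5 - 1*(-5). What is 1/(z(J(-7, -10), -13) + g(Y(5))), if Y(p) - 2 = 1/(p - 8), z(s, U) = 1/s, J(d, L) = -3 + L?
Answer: 39/84497 + 1690*sqrt(15)/84497 ≈ 0.077924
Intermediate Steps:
w = 10 (w = 5 + 5 = 10)
Y(p) = 2 + 1/(-8 + p) (Y(p) = 2 + 1/(p - 8) = 2 + 1/(-8 + p))
g(a) = 10*sqrt(a)
1/(z(J(-7, -10), -13) + g(Y(5))) = 1/(1/(-3 - 10) + 10*sqrt((-15 + 2*5)/(-8 + 5))) = 1/(1/(-13) + 10*sqrt((-15 + 10)/(-3))) = 1/(-1/13 + 10*sqrt(-1/3*(-5))) = 1/(-1/13 + 10*sqrt(5/3)) = 1/(-1/13 + 10*(sqrt(15)/3)) = 1/(-1/13 + 10*sqrt(15)/3)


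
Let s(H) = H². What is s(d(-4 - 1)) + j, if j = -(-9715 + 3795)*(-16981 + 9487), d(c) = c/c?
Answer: -44364479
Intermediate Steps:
d(c) = 1
j = -44364480 (j = -(-5920)*(-7494) = -1*44364480 = -44364480)
s(d(-4 - 1)) + j = 1² - 44364480 = 1 - 44364480 = -44364479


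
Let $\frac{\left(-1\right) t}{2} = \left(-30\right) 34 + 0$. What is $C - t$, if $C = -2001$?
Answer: $-4041$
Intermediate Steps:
$t = 2040$ ($t = - 2 \left(\left(-30\right) 34 + 0\right) = - 2 \left(-1020 + 0\right) = \left(-2\right) \left(-1020\right) = 2040$)
$C - t = -2001 - 2040 = -4041$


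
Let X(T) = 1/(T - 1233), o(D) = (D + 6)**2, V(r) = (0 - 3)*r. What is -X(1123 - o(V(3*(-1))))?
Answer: 1/335 ≈ 0.0029851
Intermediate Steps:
V(r) = -3*r
o(D) = (6 + D)**2
X(T) = 1/(-1233 + T)
-X(1123 - o(V(3*(-1)))) = -1/(-1233 + (1123 - (6 - 9*(-1))**2)) = -1/(-1233 + (1123 - (6 - 3*(-3))**2)) = -1/(-1233 + (1123 - (6 + 9)**2)) = -1/(-1233 + (1123 - 1*15**2)) = -1/(-1233 + (1123 - 1*225)) = -1/(-1233 + (1123 - 225)) = -1/(-1233 + 898) = -1/(-335) = -1*(-1/335) = 1/335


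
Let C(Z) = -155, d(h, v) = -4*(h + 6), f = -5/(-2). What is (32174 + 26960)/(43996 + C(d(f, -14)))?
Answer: 59134/43841 ≈ 1.3488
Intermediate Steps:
f = 5/2 (f = -5*(-1/2) = 5/2 ≈ 2.5000)
d(h, v) = -24 - 4*h (d(h, v) = -4*(6 + h) = -24 - 4*h)
(32174 + 26960)/(43996 + C(d(f, -14))) = (32174 + 26960)/(43996 - 155) = 59134/43841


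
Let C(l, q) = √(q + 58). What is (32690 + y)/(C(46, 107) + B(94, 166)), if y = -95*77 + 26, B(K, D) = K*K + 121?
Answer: 227516757/80227684 - 25401*√165/80227684 ≈ 2.8318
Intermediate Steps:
B(K, D) = 121 + K² (B(K, D) = K² + 121 = 121 + K²)
C(l, q) = √(58 + q)
y = -7289 (y = -7315 + 26 = -7289)
(32690 + y)/(C(46, 107) + B(94, 166)) = (32690 - 7289)/(√(58 + 107) + (121 + 94²)) = 25401/(√165 + (121 + 8836)) = 25401/(√165 + 8957) = 25401/(8957 + √165)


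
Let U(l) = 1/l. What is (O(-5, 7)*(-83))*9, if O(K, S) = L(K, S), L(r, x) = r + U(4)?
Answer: 14193/4 ≈ 3548.3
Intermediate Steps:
L(r, x) = ¼ + r (L(r, x) = r + 1/4 = r + ¼ = ¼ + r)
O(K, S) = ¼ + K
(O(-5, 7)*(-83))*9 = ((¼ - 5)*(-83))*9 = -19/4*(-83)*9 = (1577/4)*9 = 14193/4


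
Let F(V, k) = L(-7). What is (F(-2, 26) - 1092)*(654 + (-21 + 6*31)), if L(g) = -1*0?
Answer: -894348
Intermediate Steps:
L(g) = 0
F(V, k) = 0
(F(-2, 26) - 1092)*(654 + (-21 + 6*31)) = (0 - 1092)*(654 + (-21 + 6*31)) = -1092*(654 + (-21 + 186)) = -1092*(654 + 165) = -1092*819 = -894348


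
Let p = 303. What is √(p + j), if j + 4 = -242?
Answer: √57 ≈ 7.5498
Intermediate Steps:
j = -246 (j = -4 - 242 = -246)
√(p + j) = √(303 - 246) = √57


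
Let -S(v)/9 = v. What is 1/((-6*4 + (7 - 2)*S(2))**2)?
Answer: 1/12996 ≈ 7.6947e-5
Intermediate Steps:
S(v) = -9*v
1/((-6*4 + (7 - 2)*S(2))**2) = 1/((-6*4 + (7 - 2)*(-9*2))**2) = 1/((-24 + 5*(-18))**2) = 1/((-24 - 90)**2) = 1/((-114)**2) = 1/12996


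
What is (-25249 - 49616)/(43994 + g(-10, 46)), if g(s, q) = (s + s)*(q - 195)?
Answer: -24955/15658 ≈ -1.5938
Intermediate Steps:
g(s, q) = 2*s*(-195 + q) (g(s, q) = (2*s)*(-195 + q) = 2*s*(-195 + q))
(-25249 - 49616)/(43994 + g(-10, 46)) = (-25249 - 49616)/(43994 + 2*(-10)*(-195 + 46)) = -74865/(43994 + 2*(-10)*(-149)) = -74865/(43994 + 2980) = -74865/46974 = -74865*1/46974 = -24955/15658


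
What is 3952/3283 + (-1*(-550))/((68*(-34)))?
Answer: 3665687/3795148 ≈ 0.96589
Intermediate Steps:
3952/3283 + (-1*(-550))/((68*(-34))) = 3952*(1/3283) + 550/(-2312) = 3952/3283 + 550*(-1/2312) = 3952/3283 - 275/1156 = 3665687/3795148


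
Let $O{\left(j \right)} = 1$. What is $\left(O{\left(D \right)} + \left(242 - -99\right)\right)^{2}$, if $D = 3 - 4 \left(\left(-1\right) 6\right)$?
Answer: $116964$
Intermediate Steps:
$D = 27$ ($D = 3 - -24 = 3 + 24 = 27$)
$\left(O{\left(D \right)} + \left(242 - -99\right)\right)^{2} = \left(1 + \left(242 - -99\right)\right)^{2} = \left(1 + \left(242 + 99\right)\right)^{2} = \left(1 + 341\right)^{2} = 342^{2} = 116964$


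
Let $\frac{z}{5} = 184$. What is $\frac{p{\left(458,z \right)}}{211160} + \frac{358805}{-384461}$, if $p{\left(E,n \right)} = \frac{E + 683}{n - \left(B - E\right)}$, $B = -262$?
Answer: $- \frac{124254593961999}{133139767006400} \approx -0.93326$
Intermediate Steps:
$z = 920$ ($z = 5 \cdot 184 = 920$)
$p{\left(E,n \right)} = \frac{683 + E}{262 + E + n}$ ($p{\left(E,n \right)} = \frac{E + 683}{n + \left(E - -262\right)} = \frac{683 + E}{n + \left(E + 262\right)} = \frac{683 + E}{n + \left(262 + E\right)} = \frac{683 + E}{262 + E + n}$)
$\frac{p{\left(458,z \right)}}{211160} + \frac{358805}{-384461} = \frac{\frac{1}{262 + 458 + 920} \left(683 + 458\right)}{211160} + \frac{358805}{-384461} = \frac{1}{1640} \cdot 1141 \cdot \frac{1}{211160} + 358805 \left(- \frac{1}{384461}\right) = \frac{1}{1640} \cdot 1141 \cdot \frac{1}{211160} - \frac{358805}{384461} = \frac{1141}{1640} \cdot \frac{1}{211160} - \frac{358805}{384461} = \frac{1141}{346302400} - \frac{358805}{384461} = - \frac{124254593961999}{133139767006400}$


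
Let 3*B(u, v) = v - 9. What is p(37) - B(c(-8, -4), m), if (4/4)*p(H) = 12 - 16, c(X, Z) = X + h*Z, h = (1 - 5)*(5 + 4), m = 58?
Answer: -61/3 ≈ -20.333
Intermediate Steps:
h = -36 (h = -4*9 = -36)
c(X, Z) = X - 36*Z
p(H) = -4 (p(H) = 12 - 16 = -4)
B(u, v) = -3 + v/3 (B(u, v) = (v - 9)/3 = (-9 + v)/3 = -3 + v/3)
p(37) - B(c(-8, -4), m) = -4 - (-3 + (⅓)*58) = -4 - (-3 + 58/3) = -4 - 1*49/3 = -4 - 49/3 = -61/3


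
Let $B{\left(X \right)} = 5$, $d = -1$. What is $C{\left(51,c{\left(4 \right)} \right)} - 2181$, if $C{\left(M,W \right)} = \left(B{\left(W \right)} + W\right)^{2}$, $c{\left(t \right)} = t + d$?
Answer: $-2117$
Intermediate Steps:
$c{\left(t \right)} = -1 + t$ ($c{\left(t \right)} = t - 1 = -1 + t$)
$C{\left(M,W \right)} = \left(5 + W\right)^{2}$
$C{\left(51,c{\left(4 \right)} \right)} - 2181 = \left(5 + \left(-1 + 4\right)\right)^{2} - 2181 = \left(5 + 3\right)^{2} - 2181 = 8^{2} - 2181 = 64 - 2181 = -2117$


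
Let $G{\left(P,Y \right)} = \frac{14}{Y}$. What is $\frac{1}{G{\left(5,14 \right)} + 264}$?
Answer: $\frac{1}{265} \approx 0.0037736$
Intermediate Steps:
$\frac{1}{G{\left(5,14 \right)} + 264} = \frac{1}{\frac{14}{14} + 264} = \frac{1}{14 \cdot \frac{1}{14} + 264} = \frac{1}{1 + 264} = \frac{1}{265}$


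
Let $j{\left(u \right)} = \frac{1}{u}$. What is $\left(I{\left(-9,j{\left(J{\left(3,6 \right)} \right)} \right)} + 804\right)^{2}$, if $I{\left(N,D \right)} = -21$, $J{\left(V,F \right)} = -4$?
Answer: $613089$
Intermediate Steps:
$\left(I{\left(-9,j{\left(J{\left(3,6 \right)} \right)} \right)} + 804\right)^{2} = \left(-21 + 804\right)^{2} = 783^{2} = 613089$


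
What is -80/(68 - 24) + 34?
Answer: 354/11 ≈ 32.182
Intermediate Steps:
-80/(68 - 24) + 34 = -80/44 + 34 = (1/44)*(-80) + 34 = -20/11 + 34 = 354/11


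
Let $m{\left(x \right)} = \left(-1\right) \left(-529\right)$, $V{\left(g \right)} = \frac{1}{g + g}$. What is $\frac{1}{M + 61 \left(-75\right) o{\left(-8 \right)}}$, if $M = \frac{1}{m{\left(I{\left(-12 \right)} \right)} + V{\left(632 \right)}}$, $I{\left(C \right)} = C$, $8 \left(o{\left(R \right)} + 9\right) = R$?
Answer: $\frac{668657}{30591059014} \approx 2.1858 \cdot 10^{-5}$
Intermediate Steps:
$V{\left(g \right)} = \frac{1}{2 g}$
$o{\left(R \right)} = -9 + \frac{R}{8}$
$m{\left(x \right)} = 529$
$M = \frac{1264}{668657}$ ($M = \frac{1}{529 + \frac{1}{2 \cdot 632}} = \frac{1}{529 + \frac{1}{2} \cdot \frac{1}{632}} = \frac{1}{529 + \frac{1}{1264}} = \frac{1}{\frac{668657}{1264}} = \frac{1264}{668657} \approx 0.0018904$)
$\frac{1}{M + 61 \left(-75\right) o{\left(-8 \right)}} = \frac{1}{\frac{1264}{668657} + 61 \left(-75\right) \left(-9 + \frac{1}{8} \left(-8\right)\right)} = \frac{1}{\frac{1264}{668657} - 4575 \left(-9 - 1\right)} = \frac{1}{\frac{1264}{668657} - -45750} = \frac{1}{\frac{1264}{668657} + 45750} = \frac{1}{\frac{30591059014}{668657}} = \frac{668657}{30591059014}$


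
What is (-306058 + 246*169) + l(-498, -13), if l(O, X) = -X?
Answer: -264471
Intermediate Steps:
(-306058 + 246*169) + l(-498, -13) = (-306058 + 246*169) - 1*(-13) = (-306058 + 41574) + 13 = -264484 + 13 = -264471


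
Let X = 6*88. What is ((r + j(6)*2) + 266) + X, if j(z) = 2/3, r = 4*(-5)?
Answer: 2326/3 ≈ 775.33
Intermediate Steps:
r = -20
j(z) = 2/3 (j(z) = 2*(1/3) = 2/3)
X = 528
((r + j(6)*2) + 266) + X = ((-20 + (2/3)*2) + 266) + 528 = ((-20 + 4/3) + 266) + 528 = (-56/3 + 266) + 528 = 742/3 + 528 = 2326/3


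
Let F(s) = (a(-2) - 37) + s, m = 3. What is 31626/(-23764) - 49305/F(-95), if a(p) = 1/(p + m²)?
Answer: 314330667/843622 ≈ 372.60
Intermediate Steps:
a(p) = 1/(9 + p) (a(p) = 1/(p + 3²) = 1/(p + 9) = 1/(9 + p))
F(s) = -258/7 + s (F(s) = (1/(9 - 2) - 37) + s = (1/7 - 37) + s = (⅐ - 37) + s = -258/7 + s)
31626/(-23764) - 49305/F(-95) = 31626/(-23764) - 49305/(-258/7 - 95) = 31626*(-1/23764) - 49305/(-923/7) = -15813/11882 - 49305*(-7/923) = -15813/11882 + 345135/923 = 314330667/843622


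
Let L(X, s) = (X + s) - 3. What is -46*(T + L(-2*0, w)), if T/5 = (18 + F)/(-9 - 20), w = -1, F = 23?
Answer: 14766/29 ≈ 509.17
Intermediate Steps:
L(X, s) = -3 + X + s
T = -205/29 (T = 5*((18 + 23)/(-9 - 20)) = 5*(41/(-29)) = 5*(41*(-1/29)) = 5*(-41/29) = -205/29 ≈ -7.0690)
-46*(T + L(-2*0, w)) = -46*(-205/29 + (-3 - 2*0 - 1)) = -46*(-205/29 + (-3 + 0 - 1)) = -46*(-205/29 - 4) = -46*(-321/29) = 14766/29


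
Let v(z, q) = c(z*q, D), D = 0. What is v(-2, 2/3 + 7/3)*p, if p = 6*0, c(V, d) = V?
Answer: 0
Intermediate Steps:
v(z, q) = q*z (v(z, q) = z*q = q*z)
p = 0
v(-2, 2/3 + 7/3)*p = ((2/3 + 7/3)*(-2))*0 = (3*(-2))*0 = -6*0 = 0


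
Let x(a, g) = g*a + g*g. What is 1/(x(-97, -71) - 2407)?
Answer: 1/9521 ≈ 0.00010503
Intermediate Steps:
x(a, g) = g² + a*g (x(a, g) = a*g + g² = g² + a*g)
1/(x(-97, -71) - 2407) = 1/(-71*(-97 - 71) - 2407) = 1/(-71*(-168) - 2407) = 1/(11928 - 2407) = 1/9521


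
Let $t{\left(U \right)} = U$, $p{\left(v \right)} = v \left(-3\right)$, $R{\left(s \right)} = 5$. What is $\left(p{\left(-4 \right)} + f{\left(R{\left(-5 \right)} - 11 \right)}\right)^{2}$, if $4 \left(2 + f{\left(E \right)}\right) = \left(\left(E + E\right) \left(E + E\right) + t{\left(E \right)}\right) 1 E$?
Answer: $38809$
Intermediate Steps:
$p{\left(v \right)} = - 3 v$
$f{\left(E \right)} = -2 + \frac{E \left(E + 4 E^{2}\right)}{4}$ ($f{\left(E \right)} = -2 + \frac{\left(\left(E + E\right) \left(E + E\right) + E\right) 1 E}{4} = -2 + \frac{\left(2 E 2 E + E\right) E}{4} = -2 + \frac{\left(4 E^{2} + E\right) E}{4} = -2 + \frac{\left(E + 4 E^{2}\right) E}{4} = -2 + \frac{E \left(E + 4 E^{2}\right)}{4}$)
$\left(p{\left(-4 \right)} + f{\left(R{\left(-5 \right)} - 11 \right)}\right)^{2} = \left(\left(-3\right) \left(-4\right) + \left(-2 + \left(5 - 11\right)^{3} + \frac{\left(5 - 11\right)^{2}}{4}\right)\right)^{2} = \left(12 + \left(-2 + \left(-6\right)^{3} + \frac{\left(-6\right)^{2}}{4}\right)\right)^{2} = \left(12 - 209\right)^{2} = \left(-197\right)^{2} = 38809$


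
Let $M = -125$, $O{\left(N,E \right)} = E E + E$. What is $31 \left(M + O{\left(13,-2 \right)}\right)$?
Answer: $-3813$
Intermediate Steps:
$O{\left(N,E \right)} = E + E^{2}$ ($O{\left(N,E \right)} = E^{2} + E = E + E^{2}$)
$31 \left(M + O{\left(13,-2 \right)}\right) = 31 \left(-125 - 2 \left(1 - 2\right)\right) = 31 \left(-125 - -2\right) = 31 \left(-125 + 2\right) = 31 \left(-123\right) = -3813$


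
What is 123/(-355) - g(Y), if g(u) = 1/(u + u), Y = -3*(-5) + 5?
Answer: -211/568 ≈ -0.37148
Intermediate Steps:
Y = 20 (Y = 15 + 5 = 20)
g(u) = 1/(2*u)
123/(-355) - g(Y) = 123/(-355) - 1/(2*20) = 123*(-1/355) - 1/(2*20) = -123/355 - 1*1/40 = -123/355 - 1/40 = -211/568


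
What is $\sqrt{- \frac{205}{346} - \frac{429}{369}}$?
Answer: $\frac{i \sqrt{3178784694}}{42558} \approx 1.3248 i$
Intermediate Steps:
$\sqrt{- \frac{205}{346} - \frac{429}{369}} = \sqrt{\left(-205\right) \frac{1}{346} - \frac{143}{123}} = \sqrt{- \frac{205}{346} - \frac{143}{123}} = \sqrt{- \frac{74693}{42558}} = \frac{i \sqrt{3178784694}}{42558}$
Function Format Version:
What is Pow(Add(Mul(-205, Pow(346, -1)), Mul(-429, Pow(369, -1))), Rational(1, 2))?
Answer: Mul(Rational(1, 42558), I, Pow(3178784694, Rational(1, 2))) ≈ Mul(1.3248, I)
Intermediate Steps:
Pow(Add(Mul(-205, Pow(346, -1)), Mul(-429, Pow(369, -1))), Rational(1, 2)) = Pow(Add(Mul(-205, Rational(1, 346)), Mul(-429, Rational(1, 369))), Rational(1, 2)) = Pow(Add(Rational(-205, 346), Rational(-143, 123)), Rational(1, 2)) = Pow(Rational(-74693, 42558), Rational(1, 2)) = Mul(Rational(1, 42558), I, Pow(3178784694, Rational(1, 2)))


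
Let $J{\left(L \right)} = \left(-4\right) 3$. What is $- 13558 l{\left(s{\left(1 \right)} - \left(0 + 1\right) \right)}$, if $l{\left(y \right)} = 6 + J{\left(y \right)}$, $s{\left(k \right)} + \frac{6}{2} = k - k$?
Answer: $81348$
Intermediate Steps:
$s{\left(k \right)} = -3$ ($s{\left(k \right)} = -3 + \left(k - k\right) = -3 + 0 = -3$)
$J{\left(L \right)} = -12$
$l{\left(y \right)} = -6$ ($l{\left(y \right)} = 6 - 12 = -6$)
$- 13558 l{\left(s{\left(1 \right)} - \left(0 + 1\right) \right)} = \left(-13558\right) \left(-6\right) = 81348$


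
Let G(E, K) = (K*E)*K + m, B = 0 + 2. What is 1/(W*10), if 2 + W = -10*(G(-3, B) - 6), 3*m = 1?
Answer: 3/5240 ≈ 0.00057252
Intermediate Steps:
m = 1/3 (m = (1/3)*1 = 1/3 ≈ 0.33333)
B = 2
G(E, K) = 1/3 + E*K**2 (G(E, K) = (K*E)*K + 1/3 = (E*K)*K + 1/3 = E*K**2 + 1/3 = 1/3 + E*K**2)
W = 524/3 (W = -2 - 10*((1/3 - 3*2**2) - 6) = -2 - 10*((1/3 - 3*4) - 6) = -2 - 10*((1/3 - 12) - 6) = -2 - 10*(-35/3 - 6) = -2 - 10*(-53/3) = -2 + 530/3 = 524/3 ≈ 174.67)
1/(W*10) = 1/((524/3)*10) = 1/(5240/3) = 3/5240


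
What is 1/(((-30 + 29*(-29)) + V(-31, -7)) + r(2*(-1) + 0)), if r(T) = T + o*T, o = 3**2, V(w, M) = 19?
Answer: -1/872 ≈ -0.0011468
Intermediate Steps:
o = 9
r(T) = 10*T (r(T) = T + 9*T = 10*T)
1/(((-30 + 29*(-29)) + V(-31, -7)) + r(2*(-1) + 0)) = 1/(((-30 + 29*(-29)) + 19) + 10*(2*(-1) + 0)) = 1/(((-30 - 841) + 19) + 10*(-2 + 0)) = 1/((-871 + 19) + 10*(-2)) = 1/(-852 - 20) = 1/(-872) = -1/872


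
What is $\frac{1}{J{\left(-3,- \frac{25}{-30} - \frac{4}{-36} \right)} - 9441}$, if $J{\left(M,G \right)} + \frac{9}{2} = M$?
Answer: $- \frac{2}{18897} \approx -0.00010584$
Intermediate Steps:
$J{\left(M,G \right)} = - \frac{9}{2} + M$
$\frac{1}{J{\left(-3,- \frac{25}{-30} - \frac{4}{-36} \right)} - 9441} = \frac{1}{\left(- \frac{9}{2} - 3\right) - 9441} = \frac{1}{- \frac{15}{2} - 9441} = \frac{1}{- \frac{18897}{2}} = - \frac{2}{18897}$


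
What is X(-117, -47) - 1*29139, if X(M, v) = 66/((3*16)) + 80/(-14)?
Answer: -1632027/56 ≈ -29143.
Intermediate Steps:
X(M, v) = -243/56 (X(M, v) = 66/48 + 80*(-1/14) = 66*(1/48) - 40/7 = 11/8 - 40/7 = -243/56)
X(-117, -47) - 1*29139 = -243/56 - 1*29139 = -243/56 - 29139 = -1632027/56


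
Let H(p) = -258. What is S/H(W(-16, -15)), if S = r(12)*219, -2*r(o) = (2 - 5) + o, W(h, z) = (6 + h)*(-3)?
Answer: 657/172 ≈ 3.8198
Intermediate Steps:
W(h, z) = -18 - 3*h
r(o) = 3/2 - o/2 (r(o) = -((2 - 5) + o)/2 = -(-3 + o)/2 = 3/2 - o/2)
S = -1971/2 (S = (3/2 - 1/2*12)*219 = (3/2 - 6)*219 = -9/2*219 = -1971/2 ≈ -985.50)
S/H(W(-16, -15)) = -1971/2/(-258) = -1971/2*(-1/258) = 657/172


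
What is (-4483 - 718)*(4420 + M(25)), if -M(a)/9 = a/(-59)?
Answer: -1357487005/59 ≈ -2.3008e+7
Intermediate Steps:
M(a) = 9*a/59 (M(a) = -9*a/(-59) = -9*a*(-1)/59 = -(-9)*a/59 = 9*a/59)
(-4483 - 718)*(4420 + M(25)) = (-4483 - 718)*(4420 + (9/59)*25) = -5201*(4420 + 225/59) = -5201*261005/59 = -1357487005/59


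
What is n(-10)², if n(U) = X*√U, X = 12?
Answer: -1440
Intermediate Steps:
n(U) = 12*√U
n(-10)² = (12*√(-10))² = (12*(I*√10))² = (12*I*√10)² = -1440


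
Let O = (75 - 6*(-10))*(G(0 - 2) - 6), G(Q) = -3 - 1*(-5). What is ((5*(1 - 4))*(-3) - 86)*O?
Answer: 22140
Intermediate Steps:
G(Q) = 2 (G(Q) = -3 + 5 = 2)
O = -540 (O = (75 - 6*(-10))*(2 - 6) = (75 + 60)*(-4) = 135*(-4) = -540)
((5*(1 - 4))*(-3) - 86)*O = ((5*(1 - 4))*(-3) - 86)*(-540) = ((5*(-3))*(-3) - 86)*(-540) = (-15*(-3) - 86)*(-540) = (45 - 86)*(-540) = -41*(-540) = 22140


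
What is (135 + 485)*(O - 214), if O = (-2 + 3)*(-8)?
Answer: -137640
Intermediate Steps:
O = -8 (O = 1*(-8) = -8)
(135 + 485)*(O - 214) = (135 + 485)*(-8 - 214) = 620*(-222) = -137640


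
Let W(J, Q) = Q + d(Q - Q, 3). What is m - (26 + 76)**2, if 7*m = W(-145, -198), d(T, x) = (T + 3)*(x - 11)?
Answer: -73050/7 ≈ -10436.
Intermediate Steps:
d(T, x) = (-11 + x)*(3 + T) (d(T, x) = (3 + T)*(-11 + x) = (-11 + x)*(3 + T))
W(J, Q) = -24 + Q (W(J, Q) = Q + (-33 - 11*(Q - Q) + 3*3 + (Q - Q)*3) = Q + (-33 - 11*0 + 9 + 0*3) = Q + (-33 + 0 + 9 + 0) = Q - 24 = -24 + Q)
m = -222/7 (m = (-24 - 198)/7 = (1/7)*(-222) = -222/7 ≈ -31.714)
m - (26 + 76)**2 = -222/7 - (26 + 76)**2 = -222/7 - 1*102**2 = -222/7 - 1*10404 = -222/7 - 10404 = -73050/7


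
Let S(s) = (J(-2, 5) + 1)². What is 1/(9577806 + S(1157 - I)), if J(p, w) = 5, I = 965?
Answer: 1/9577842 ≈ 1.0441e-7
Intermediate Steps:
S(s) = 36 (S(s) = (5 + 1)² = 6² = 36)
1/(9577806 + S(1157 - I)) = 1/(9577806 + 36) = 1/9577842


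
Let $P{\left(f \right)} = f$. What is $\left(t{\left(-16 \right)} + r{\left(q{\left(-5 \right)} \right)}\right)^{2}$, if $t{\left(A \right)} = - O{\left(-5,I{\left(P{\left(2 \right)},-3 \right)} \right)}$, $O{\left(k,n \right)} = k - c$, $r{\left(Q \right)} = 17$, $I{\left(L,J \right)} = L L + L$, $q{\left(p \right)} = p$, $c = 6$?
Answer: $784$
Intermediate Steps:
$I{\left(L,J \right)} = L + L^{2}$ ($I{\left(L,J \right)} = L^{2} + L = L + L^{2}$)
$O{\left(k,n \right)} = -6 + k$ ($O{\left(k,n \right)} = k - 6 = -6 + k$)
$t{\left(A \right)} = 11$ ($t{\left(A \right)} = - (-6 - 5) = \left(-1\right) \left(-11\right) = 11$)
$\left(t{\left(-16 \right)} + r{\left(q{\left(-5 \right)} \right)}\right)^{2} = \left(11 + 17\right)^{2} = 28^{2} = 784$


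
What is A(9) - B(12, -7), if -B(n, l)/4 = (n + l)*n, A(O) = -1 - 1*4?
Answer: 235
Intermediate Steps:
A(O) = -5 (A(O) = -1 - 4 = -5)
B(n, l) = -4*n*(l + n) (B(n, l) = -4*(n + l)*n = -4*(l + n)*n = -4*n*(l + n))
A(9) - B(12, -7) = -5 - (-4)*12*(-7 + 12) = -5 - (-4)*12*5 = -5 - 1*(-240) = -5 + 240 = 235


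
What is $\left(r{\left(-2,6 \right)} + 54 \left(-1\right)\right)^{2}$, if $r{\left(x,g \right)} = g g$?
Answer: $324$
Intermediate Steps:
$r{\left(x,g \right)} = g^{2}$
$\left(r{\left(-2,6 \right)} + 54 \left(-1\right)\right)^{2} = \left(6^{2} + 54 \left(-1\right)\right)^{2} = \left(36 - 54\right)^{2} = \left(-18\right)^{2} = 324$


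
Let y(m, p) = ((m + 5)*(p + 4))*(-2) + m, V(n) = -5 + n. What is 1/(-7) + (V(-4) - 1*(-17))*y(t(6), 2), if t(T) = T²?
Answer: -25537/7 ≈ -3648.1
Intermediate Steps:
y(m, p) = m - 2*(4 + p)*(5 + m) (y(m, p) = ((5 + m)*(4 + p))*(-2) + m = ((4 + p)*(5 + m))*(-2) + m = -2*(4 + p)*(5 + m) + m = m - 2*(4 + p)*(5 + m))
1/(-7) + (V(-4) - 1*(-17))*y(t(6), 2) = 1/(-7) + ((-5 - 4) - 1*(-17))*(-40 - 10*2 - 7*6² - 2*6²*2) = -⅐ + (-9 + 17)*(-40 - 20 - 7*36 - 2*36*2) = -⅐ + 8*(-40 - 20 - 252 - 144) = -⅐ + 8*(-456) = -⅐ - 3648 = -25537/7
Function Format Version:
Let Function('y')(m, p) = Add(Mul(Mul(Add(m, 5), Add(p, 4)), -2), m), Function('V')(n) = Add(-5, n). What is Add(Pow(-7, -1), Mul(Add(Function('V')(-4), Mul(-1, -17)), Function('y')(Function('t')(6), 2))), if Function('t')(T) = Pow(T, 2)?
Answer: Rational(-25537, 7) ≈ -3648.1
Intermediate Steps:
Function('y')(m, p) = Add(m, Mul(-2, Add(4, p), Add(5, m))) (Function('y')(m, p) = Add(Mul(Mul(Add(5, m), Add(4, p)), -2), m) = Add(Mul(Mul(Add(4, p), Add(5, m)), -2), m) = Add(Mul(-2, Add(4, p), Add(5, m)), m) = Add(m, Mul(-2, Add(4, p), Add(5, m))))
Add(Pow(-7, -1), Mul(Add(Function('V')(-4), Mul(-1, -17)), Function('y')(Function('t')(6), 2))) = Add(Pow(-7, -1), Mul(Add(Add(-5, -4), Mul(-1, -17)), Add(-40, Mul(-10, 2), Mul(-7, Pow(6, 2)), Mul(-2, Pow(6, 2), 2)))) = Add(Rational(-1, 7), Mul(Add(-9, 17), Add(-40, -20, Mul(-7, 36), Mul(-2, 36, 2)))) = Add(Rational(-1, 7), Mul(8, Add(-40, -20, -252, -144))) = Add(Rational(-1, 7), Mul(8, -456)) = Add(Rational(-1, 7), -3648) = Rational(-25537, 7)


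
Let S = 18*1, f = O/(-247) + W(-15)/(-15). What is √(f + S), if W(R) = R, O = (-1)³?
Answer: √1159418/247 ≈ 4.3594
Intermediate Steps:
O = -1
f = 248/247 (f = -1/(-247) - 15/(-15) = -1*(-1/247) - 15*(-1/15) = 1/247 + 1 = 248/247 ≈ 1.0040)
S = 18
√(f + S) = √(248/247 + 18) = √(4694/247) = √1159418/247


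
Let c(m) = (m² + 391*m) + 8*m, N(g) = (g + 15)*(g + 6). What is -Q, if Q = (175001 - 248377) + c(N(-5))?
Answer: 69286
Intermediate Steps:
N(g) = (6 + g)*(15 + g) (N(g) = (15 + g)*(6 + g) = (6 + g)*(15 + g))
c(m) = m² + 399*m
Q = -69286 (Q = (175001 - 248377) + (90 + (-5)² + 21*(-5))*(399 + (90 + (-5)² + 21*(-5))) = -73376 + (90 + 25 - 105)*(399 + (90 + 25 - 105)) = -73376 + 10*(399 + 10) = -73376 + 10*409 = -73376 + 4090 = -69286)
-Q = -1*(-69286) = 69286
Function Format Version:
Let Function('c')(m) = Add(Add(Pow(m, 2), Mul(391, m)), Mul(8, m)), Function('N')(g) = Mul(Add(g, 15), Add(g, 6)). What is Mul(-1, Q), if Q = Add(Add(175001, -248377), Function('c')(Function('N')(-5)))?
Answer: 69286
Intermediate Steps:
Function('N')(g) = Mul(Add(6, g), Add(15, g)) (Function('N')(g) = Mul(Add(15, g), Add(6, g)) = Mul(Add(6, g), Add(15, g)))
Function('c')(m) = Add(Pow(m, 2), Mul(399, m))
Q = -69286 (Q = Add(Add(175001, -248377), Mul(Add(90, Pow(-5, 2), Mul(21, -5)), Add(399, Add(90, Pow(-5, 2), Mul(21, -5))))) = Add(-73376, Mul(Add(90, 25, -105), Add(399, Add(90, 25, -105)))) = Add(-73376, Mul(10, Add(399, 10))) = Add(-73376, Mul(10, 409)) = Add(-73376, 4090) = -69286)
Mul(-1, Q) = Mul(-1, -69286) = 69286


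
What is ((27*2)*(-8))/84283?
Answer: -432/84283 ≈ -0.0051256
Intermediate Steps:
((27*2)*(-8))/84283 = (54*(-8))*(1/84283) = -432*1/84283 = -432/84283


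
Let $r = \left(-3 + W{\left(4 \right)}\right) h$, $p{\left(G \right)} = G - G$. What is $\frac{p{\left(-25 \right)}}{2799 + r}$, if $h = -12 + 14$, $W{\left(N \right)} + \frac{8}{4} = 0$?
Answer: $0$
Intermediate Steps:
$W{\left(N \right)} = -2$ ($W{\left(N \right)} = -2 + 0 = -2$)
$h = 2$
$p{\left(G \right)} = 0$
$r = -10$ ($r = \left(-3 - 2\right) 2 = \left(-5\right) 2 = -10$)
$\frac{p{\left(-25 \right)}}{2799 + r} = \frac{0}{2799 - 10} = \frac{0}{2789} = 0 \cdot \frac{1}{2789} = 0$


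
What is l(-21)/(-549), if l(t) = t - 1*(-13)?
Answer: 8/549 ≈ 0.014572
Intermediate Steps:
l(t) = 13 + t (l(t) = t + 13 = 13 + t)
l(-21)/(-549) = (13 - 21)/(-549) = -8*(-1/549) = 8/549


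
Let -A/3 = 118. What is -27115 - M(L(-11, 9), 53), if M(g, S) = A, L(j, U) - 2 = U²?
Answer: -26761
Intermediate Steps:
L(j, U) = 2 + U²
A = -354 (A = -3*118 = -354)
M(g, S) = -354
-27115 - M(L(-11, 9), 53) = -27115 - 1*(-354) = -27115 + 354 = -26761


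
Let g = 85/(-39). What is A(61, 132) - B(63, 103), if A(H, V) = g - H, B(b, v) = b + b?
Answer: -7378/39 ≈ -189.18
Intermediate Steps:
B(b, v) = 2*b
g = -85/39 (g = 85*(-1/39) = -85/39 ≈ -2.1795)
A(H, V) = -85/39 - H
A(61, 132) - B(63, 103) = (-85/39 - 1*61) - 2*63 = (-85/39 - 61) - 1*126 = -2464/39 - 126 = -7378/39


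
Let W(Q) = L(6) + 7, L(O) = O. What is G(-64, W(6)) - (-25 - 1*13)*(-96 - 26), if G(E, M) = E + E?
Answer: -4764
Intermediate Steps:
W(Q) = 13 (W(Q) = 6 + 7 = 13)
G(E, M) = 2*E
G(-64, W(6)) - (-25 - 1*13)*(-96 - 26) = 2*(-64) - (-25 - 1*13)*(-96 - 26) = -128 - (-25 - 13)*(-122) = -128 - (-38)*(-122) = -128 - 1*4636 = -128 - 4636 = -4764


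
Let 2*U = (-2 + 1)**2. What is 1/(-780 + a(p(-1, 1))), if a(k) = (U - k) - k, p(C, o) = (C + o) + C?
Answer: -2/1555 ≈ -0.0012862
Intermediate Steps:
p(C, o) = o + 2*C
U = 1/2 (U = (-2 + 1)**2/2 = (1/2)*(-1)**2 = (1/2)*1 = 1/2 ≈ 0.50000)
a(k) = 1/2 - 2*k (a(k) = (1/2 - k) - k = 1/2 - 2*k)
1/(-780 + a(p(-1, 1))) = 1/(-780 + (1/2 - 2*(1 + 2*(-1)))) = 1/(-780 + (1/2 - 2*(1 - 2))) = 1/(-780 + (1/2 - 2*(-1))) = 1/(-780 + (1/2 + 2)) = 1/(-780 + 5/2) = 1/(-1555/2) = -2/1555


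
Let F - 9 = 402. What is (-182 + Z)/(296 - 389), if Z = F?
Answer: -229/93 ≈ -2.4624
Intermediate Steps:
F = 411 (F = 9 + 402 = 411)
Z = 411
(-182 + Z)/(296 - 389) = (-182 + 411)/(296 - 389) = 229/(-93) = 229*(-1/93) = -229/93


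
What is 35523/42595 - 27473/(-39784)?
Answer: 2583459467/1694599480 ≈ 1.5245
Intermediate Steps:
35523/42595 - 27473/(-39784) = 35523*(1/42595) - 27473*(-1/39784) = 35523/42595 + 27473/39784 = 2583459467/1694599480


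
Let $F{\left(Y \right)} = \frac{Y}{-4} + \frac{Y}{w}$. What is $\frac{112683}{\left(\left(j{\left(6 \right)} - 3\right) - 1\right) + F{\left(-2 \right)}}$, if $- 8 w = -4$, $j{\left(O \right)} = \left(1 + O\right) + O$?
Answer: $\frac{225366}{11} \approx 20488.0$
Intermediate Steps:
$j{\left(O \right)} = 1 + 2 O$
$w = \frac{1}{2}$ ($w = \left(- \frac{1}{8}\right) \left(-4\right) = \frac{1}{2} \approx 0.5$)
$F{\left(Y \right)} = \frac{7 Y}{4}$ ($F{\left(Y \right)} = \frac{Y}{-4} + Y \frac{1}{\frac{1}{2}} = Y \left(- \frac{1}{4}\right) + Y 2 = - \frac{Y}{4} + 2 Y = \frac{7 Y}{4}$)
$\frac{112683}{\left(\left(j{\left(6 \right)} - 3\right) - 1\right) + F{\left(-2 \right)}} = \frac{112683}{\left(\left(\left(1 + 2 \cdot 6\right) - 3\right) - 1\right) + \frac{7}{4} \left(-2\right)} = \frac{112683}{\left(\left(\left(1 + 12\right) - 3\right) - 1\right) - \frac{7}{2}} = \frac{112683}{\left(\left(13 - 3\right) - 1\right) - \frac{7}{2}} = \frac{112683}{\left(10 - 1\right) - \frac{7}{2}} = \frac{112683}{9 - \frac{7}{2}} = \frac{112683}{\frac{11}{2}} = 112683 \cdot \frac{2}{11} = \frac{225366}{11}$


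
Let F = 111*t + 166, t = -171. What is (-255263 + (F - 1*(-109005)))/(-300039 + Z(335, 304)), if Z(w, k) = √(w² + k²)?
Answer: 49528337847/90023196880 + 165073*√204641/90023196880 ≈ 0.55100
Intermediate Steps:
F = -18815 (F = 111*(-171) + 166 = -18981 + 166 = -18815)
Z(w, k) = √(k² + w²)
(-255263 + (F - 1*(-109005)))/(-300039 + Z(335, 304)) = (-255263 + (-18815 - 1*(-109005)))/(-300039 + √(304² + 335²)) = (-255263 + (-18815 + 109005))/(-300039 + √(92416 + 112225)) = (-255263 + 90190)/(-300039 + √204641) = -165073/(-300039 + √204641)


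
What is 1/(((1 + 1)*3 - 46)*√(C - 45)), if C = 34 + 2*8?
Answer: -√5/200 ≈ -0.011180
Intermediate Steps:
C = 50 (C = 34 + 16 = 50)
1/(((1 + 1)*3 - 46)*√(C - 45)) = 1/(((1 + 1)*3 - 46)*√(50 - 45)) = 1/((2*3 - 46)*√5) = 1/((6 - 46)*√5) = 1/(-40*√5) = -√5/200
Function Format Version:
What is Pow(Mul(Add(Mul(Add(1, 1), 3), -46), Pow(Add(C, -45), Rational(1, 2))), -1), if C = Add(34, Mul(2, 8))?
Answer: Mul(Rational(-1, 200), Pow(5, Rational(1, 2))) ≈ -0.011180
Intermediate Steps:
C = 50 (C = Add(34, 16) = 50)
Pow(Mul(Add(Mul(Add(1, 1), 3), -46), Pow(Add(C, -45), Rational(1, 2))), -1) = Pow(Mul(Add(Mul(Add(1, 1), 3), -46), Pow(Add(50, -45), Rational(1, 2))), -1) = Pow(Mul(Add(Mul(2, 3), -46), Pow(5, Rational(1, 2))), -1) = Pow(Mul(Add(6, -46), Pow(5, Rational(1, 2))), -1) = Pow(Mul(-40, Pow(5, Rational(1, 2))), -1) = Mul(Rational(-1, 200), Pow(5, Rational(1, 2)))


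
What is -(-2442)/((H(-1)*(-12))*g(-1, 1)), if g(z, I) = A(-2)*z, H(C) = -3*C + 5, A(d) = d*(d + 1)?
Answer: 407/32 ≈ 12.719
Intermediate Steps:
A(d) = d*(1 + d)
H(C) = 5 - 3*C
g(z, I) = 2*z (g(z, I) = (-2*(1 - 2))*z = (-2*(-1))*z = 2*z)
-(-2442)/((H(-1)*(-12))*g(-1, 1)) = -(-2442)/(((5 - 3*(-1))*(-12))*(2*(-1))) = -(-2442)/(((5 + 3)*(-12))*(-2)) = -(-2442)/((8*(-12))*(-2)) = -(-2442)/((-96*(-2))) = -(-2442)/192 = -1*(-407/32) = 407/32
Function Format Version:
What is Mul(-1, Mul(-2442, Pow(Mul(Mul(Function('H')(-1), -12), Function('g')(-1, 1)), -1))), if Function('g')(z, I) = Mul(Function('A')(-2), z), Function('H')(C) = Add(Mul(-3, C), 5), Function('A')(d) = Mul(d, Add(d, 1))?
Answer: Rational(407, 32) ≈ 12.719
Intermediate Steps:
Function('A')(d) = Mul(d, Add(1, d))
Function('H')(C) = Add(5, Mul(-3, C))
Function('g')(z, I) = Mul(2, z) (Function('g')(z, I) = Mul(Mul(-2, Add(1, -2)), z) = Mul(Mul(-2, -1), z) = Mul(2, z))
Mul(-1, Mul(-2442, Pow(Mul(Mul(Function('H')(-1), -12), Function('g')(-1, 1)), -1))) = Mul(-1, Mul(-2442, Pow(Mul(Mul(Add(5, Mul(-3, -1)), -12), Mul(2, -1)), -1))) = Mul(-1, Mul(-2442, Pow(Mul(Mul(Add(5, 3), -12), -2), -1))) = Mul(-1, Mul(-2442, Pow(Mul(Mul(8, -12), -2), -1))) = Mul(-1, Mul(-2442, Pow(Mul(-96, -2), -1))) = Mul(-1, Mul(-2442, Pow(192, -1))) = Mul(-1, Mul(-2442, Rational(1, 192))) = Mul(-1, Rational(-407, 32)) = Rational(407, 32)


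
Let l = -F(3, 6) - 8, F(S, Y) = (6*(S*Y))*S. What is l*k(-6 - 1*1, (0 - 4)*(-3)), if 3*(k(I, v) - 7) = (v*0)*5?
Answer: -2324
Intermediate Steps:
F(S, Y) = 6*Y*S² (F(S, Y) = (6*S*Y)*S = 6*Y*S²)
k(I, v) = 7 (k(I, v) = 7 + ((v*0)*5)/3 = 7 + (0*5)/3 = 7 + (⅓)*0 = 7 + 0 = 7)
l = -332 (l = -6*6*3² - 8 = -6*6*9 - 8 = -1*324 - 8 = -324 - 8 = -332)
l*k(-6 - 1*1, (0 - 4)*(-3)) = -332*7 = -2324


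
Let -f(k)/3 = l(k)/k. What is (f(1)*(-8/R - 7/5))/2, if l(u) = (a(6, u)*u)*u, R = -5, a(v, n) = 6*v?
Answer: -54/5 ≈ -10.800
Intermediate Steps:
l(u) = 36*u² (l(u) = ((6*6)*u)*u = (36*u)*u = 36*u²)
f(k) = -108*k (f(k) = -3*36*k²/k = -108*k)
(f(1)*(-8/R - 7/5))/2 = ((-108*1)*(-8/(-5) - 7/5))/2 = -108*(-8*(-⅕) - 7*⅕)*(½) = -108*(8/5 - 7/5)*(½) = -108*⅕*(½) = -108/5*½ = -54/5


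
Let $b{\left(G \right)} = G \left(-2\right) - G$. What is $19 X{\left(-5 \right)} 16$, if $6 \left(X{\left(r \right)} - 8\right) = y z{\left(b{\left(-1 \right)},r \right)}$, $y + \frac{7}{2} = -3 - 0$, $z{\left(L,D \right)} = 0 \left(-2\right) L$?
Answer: $2432$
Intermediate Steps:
$b{\left(G \right)} = - 3 G$ ($b{\left(G \right)} = - 2 G - G = - 3 G$)
$z{\left(L,D \right)} = 0$ ($z{\left(L,D \right)} = 0 L = 0$)
$y = - \frac{13}{2}$ ($y = - \frac{7}{2} - 3 = - \frac{13}{2} \approx -6.5$)
$X{\left(r \right)} = 8$ ($X{\left(r \right)} = 8 + \frac{\left(- \frac{13}{2}\right) 0}{6} = 8 + \frac{1}{6} \cdot 0 = 8 + 0 = 8$)
$19 X{\left(-5 \right)} 16 = 19 \cdot 8 \cdot 16 = 152 \cdot 16 = 2432$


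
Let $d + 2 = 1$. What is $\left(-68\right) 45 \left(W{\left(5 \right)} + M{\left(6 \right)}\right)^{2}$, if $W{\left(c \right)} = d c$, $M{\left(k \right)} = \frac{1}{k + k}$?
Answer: $- \frac{295885}{4} \approx -73971.0$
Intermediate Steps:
$d = -1$ ($d = -2 + 1 = -1$)
$M{\left(k \right)} = \frac{1}{2 k}$
$W{\left(c \right)} = - c$
$\left(-68\right) 45 \left(W{\left(5 \right)} + M{\left(6 \right)}\right)^{2} = \left(-68\right) 45 \left(\left(-1\right) 5 + \frac{1}{2 \cdot 6}\right)^{2} = - 3060 \left(-5 + \frac{1}{2} \cdot \frac{1}{6}\right)^{2} = - 3060 \left(-5 + \frac{1}{12}\right)^{2} = - 3060 \left(- \frac{59}{12}\right)^{2} = \left(-3060\right) \frac{3481}{144} = - \frac{295885}{4}$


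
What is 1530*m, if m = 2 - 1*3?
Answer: -1530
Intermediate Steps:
m = -1 (m = 2 - 3 = -1)
1530*m = 1530*(-1) = -1530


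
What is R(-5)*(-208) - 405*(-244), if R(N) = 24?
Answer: 93828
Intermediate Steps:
R(-5)*(-208) - 405*(-244) = 24*(-208) - 405*(-244) = -4992 - 1*(-98820) = -4992 + 98820 = 93828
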